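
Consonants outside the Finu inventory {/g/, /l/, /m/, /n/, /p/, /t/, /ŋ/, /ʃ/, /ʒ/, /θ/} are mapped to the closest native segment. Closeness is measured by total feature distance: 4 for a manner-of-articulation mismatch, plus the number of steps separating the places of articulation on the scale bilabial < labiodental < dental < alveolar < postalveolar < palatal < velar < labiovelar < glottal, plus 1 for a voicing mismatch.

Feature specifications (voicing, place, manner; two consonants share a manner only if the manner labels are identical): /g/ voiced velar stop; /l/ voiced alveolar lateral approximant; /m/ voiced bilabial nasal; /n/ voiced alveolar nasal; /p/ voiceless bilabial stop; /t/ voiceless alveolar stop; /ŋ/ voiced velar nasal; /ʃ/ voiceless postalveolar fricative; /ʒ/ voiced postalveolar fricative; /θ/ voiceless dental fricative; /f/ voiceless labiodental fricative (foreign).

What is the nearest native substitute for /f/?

θ

/θ/ is closest: same manner (fricative), place distance 1 (labiodental→dental), same voicing; total 1. Next closest is /ʃ/ at distance 3.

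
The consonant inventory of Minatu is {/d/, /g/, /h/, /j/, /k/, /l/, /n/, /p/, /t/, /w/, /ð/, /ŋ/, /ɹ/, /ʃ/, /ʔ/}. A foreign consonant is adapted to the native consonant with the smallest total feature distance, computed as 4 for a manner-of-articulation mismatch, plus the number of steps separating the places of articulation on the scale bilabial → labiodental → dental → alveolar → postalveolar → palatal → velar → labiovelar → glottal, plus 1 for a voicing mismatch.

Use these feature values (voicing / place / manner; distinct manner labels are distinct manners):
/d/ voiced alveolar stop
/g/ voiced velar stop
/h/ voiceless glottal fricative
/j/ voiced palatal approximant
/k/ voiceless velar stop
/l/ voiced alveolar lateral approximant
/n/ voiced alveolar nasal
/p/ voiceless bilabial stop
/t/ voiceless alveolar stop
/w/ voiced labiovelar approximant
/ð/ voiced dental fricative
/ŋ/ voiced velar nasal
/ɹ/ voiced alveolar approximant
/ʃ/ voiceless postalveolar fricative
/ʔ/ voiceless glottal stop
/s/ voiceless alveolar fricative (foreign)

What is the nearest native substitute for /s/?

/ʃ/ is closest: same manner (fricative), place distance 1 (alveolar→postalveolar), same voicing; total 1. Next closest is /ð/ at distance 2.

ʃ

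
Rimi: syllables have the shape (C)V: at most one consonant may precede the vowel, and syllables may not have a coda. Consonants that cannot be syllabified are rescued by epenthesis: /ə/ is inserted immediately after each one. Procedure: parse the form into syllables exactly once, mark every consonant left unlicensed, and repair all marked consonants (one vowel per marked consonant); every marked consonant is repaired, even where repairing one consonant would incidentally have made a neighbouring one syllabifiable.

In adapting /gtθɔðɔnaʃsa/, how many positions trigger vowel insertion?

The unsyllabifiable consonants are /g/, /t/, /ʃ/; each receives one epenthetic vowel.

3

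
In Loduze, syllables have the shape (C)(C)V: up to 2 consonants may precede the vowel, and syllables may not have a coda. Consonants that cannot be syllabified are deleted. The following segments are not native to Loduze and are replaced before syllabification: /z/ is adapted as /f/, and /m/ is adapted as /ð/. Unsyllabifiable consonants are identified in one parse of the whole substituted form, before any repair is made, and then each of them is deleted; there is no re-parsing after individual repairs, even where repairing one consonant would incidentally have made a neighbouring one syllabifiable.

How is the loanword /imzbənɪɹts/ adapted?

ifbənɪ

Substitution: /m/ → /ð/, /z/ → /f/, giving /iðfbənɪɹts/.
Under (C)(C)V, the unsyllabifiable consonants are /ð/, /ɹ/, /t/, /s/ (no codas are permitted; onsets may contain at most 2 consonants).
Deletion applies to /ð/, /ɹ/, /t/, /s/.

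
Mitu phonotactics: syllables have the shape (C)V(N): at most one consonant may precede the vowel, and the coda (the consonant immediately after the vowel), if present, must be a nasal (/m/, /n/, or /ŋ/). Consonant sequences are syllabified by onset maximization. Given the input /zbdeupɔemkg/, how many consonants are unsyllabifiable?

Under (C)V(N), the unsyllabifiable consonants are /z/, /b/, /k/, /g/ (only a nasal (/m/, /n/, or /ŋ/) is licensed in coda position; onsets are limited to one consonant).

4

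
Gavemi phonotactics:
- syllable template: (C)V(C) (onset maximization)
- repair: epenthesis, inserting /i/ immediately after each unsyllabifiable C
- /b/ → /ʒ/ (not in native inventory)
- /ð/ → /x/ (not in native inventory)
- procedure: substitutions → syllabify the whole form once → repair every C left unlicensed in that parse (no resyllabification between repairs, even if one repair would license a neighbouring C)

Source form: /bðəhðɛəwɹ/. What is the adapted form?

ʒixəhxɛəwɹi

Substitution: /b/ → /ʒ/, /ð/ → /x/, giving /ʒxəhxɛəwɹ/.
The consonants /ʒ/, /ɹ/ cannot be parsed into a legal (C)V(C) syllable (at most one coda consonant is licensed; onsets are limited to one consonant).
Inserting the epenthetic vowel yields /ʒ/ → /ʒi/, /ɹ/ → /ɹi/.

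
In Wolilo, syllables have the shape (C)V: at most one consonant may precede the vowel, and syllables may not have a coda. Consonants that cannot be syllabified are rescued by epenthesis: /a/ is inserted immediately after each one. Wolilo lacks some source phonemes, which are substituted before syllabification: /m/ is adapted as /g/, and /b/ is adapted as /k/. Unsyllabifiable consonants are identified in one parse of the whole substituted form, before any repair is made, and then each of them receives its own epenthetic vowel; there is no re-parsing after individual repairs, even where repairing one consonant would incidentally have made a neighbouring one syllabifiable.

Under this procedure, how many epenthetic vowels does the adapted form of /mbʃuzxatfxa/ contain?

After substitution the input is /gkʃuzxatfxa/.
The unsyllabifiable consonants are /g/, /k/, /z/, /t/, /f/; each receives one epenthetic vowel.

5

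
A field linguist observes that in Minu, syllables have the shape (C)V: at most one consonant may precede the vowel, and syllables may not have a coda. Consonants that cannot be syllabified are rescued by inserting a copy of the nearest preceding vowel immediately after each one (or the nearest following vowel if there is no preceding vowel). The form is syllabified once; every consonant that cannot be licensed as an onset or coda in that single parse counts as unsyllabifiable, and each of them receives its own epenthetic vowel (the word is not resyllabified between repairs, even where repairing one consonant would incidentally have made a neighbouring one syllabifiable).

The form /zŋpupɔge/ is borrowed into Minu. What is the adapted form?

Under (C)V, the unsyllabifiable consonants are /z/, /ŋ/ (no codas are permitted; onsets are limited to one consonant).
Inserting the epenthetic vowel yields /z/ → /zu/, /ŋ/ → /ŋu/.

zuŋupupɔge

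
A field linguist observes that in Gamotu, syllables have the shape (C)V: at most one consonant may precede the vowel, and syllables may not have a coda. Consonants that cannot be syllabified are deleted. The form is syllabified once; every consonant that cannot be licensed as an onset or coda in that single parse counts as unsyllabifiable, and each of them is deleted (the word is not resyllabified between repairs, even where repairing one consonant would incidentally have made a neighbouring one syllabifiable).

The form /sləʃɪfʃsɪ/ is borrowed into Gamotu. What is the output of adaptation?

ləʃɪsɪ

Under (C)V, the unsyllabifiable consonants are /s/, /f/, /ʃ/ (no codas are permitted; onsets are limited to one consonant).
Each unlicensed consonant is deleted: /s/, /f/, /ʃ/.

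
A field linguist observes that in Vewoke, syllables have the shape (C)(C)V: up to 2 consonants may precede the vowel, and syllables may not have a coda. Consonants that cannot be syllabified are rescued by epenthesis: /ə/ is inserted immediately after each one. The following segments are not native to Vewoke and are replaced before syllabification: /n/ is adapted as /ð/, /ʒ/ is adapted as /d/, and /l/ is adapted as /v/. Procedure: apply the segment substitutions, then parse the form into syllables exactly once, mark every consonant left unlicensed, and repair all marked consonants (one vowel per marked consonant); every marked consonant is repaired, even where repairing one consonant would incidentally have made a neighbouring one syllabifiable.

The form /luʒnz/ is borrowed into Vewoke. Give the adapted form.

vudəðəzə

Substitution: /l/ → /v/, /ʒ/ → /d/, /n/ → /ð/, giving /vudðz/.
The consonants /d/, /ð/, /z/ cannot be parsed into a legal (C)(C)V syllable (no codas are permitted; onsets may contain at most 2 consonants).
Epenthesis after each stranded consonant: /d/ → /də/, /ð/ → /ðə/, /z/ → /zə/.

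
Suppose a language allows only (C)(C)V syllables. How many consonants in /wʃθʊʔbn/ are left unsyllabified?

The consonants /w/, /ʔ/, /b/, /n/ cannot be parsed into a legal (C)(C)V syllable (no codas are permitted; onsets may contain at most 2 consonants).

4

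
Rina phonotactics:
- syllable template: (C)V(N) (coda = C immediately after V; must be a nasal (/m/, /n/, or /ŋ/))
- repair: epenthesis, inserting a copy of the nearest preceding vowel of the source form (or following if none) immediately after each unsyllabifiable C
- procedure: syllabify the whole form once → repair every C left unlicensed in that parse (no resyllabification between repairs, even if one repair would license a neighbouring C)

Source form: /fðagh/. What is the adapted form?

Under (C)V(N), the unsyllabifiable consonants are /f/, /g/, /h/ (only a nasal (/m/, /n/, or /ŋ/) is licensed in coda position; onsets are limited to one consonant).
Epenthesis after each stranded consonant: /f/ → /fa/, /g/ → /ga/, /h/ → /ha/.

faðagaha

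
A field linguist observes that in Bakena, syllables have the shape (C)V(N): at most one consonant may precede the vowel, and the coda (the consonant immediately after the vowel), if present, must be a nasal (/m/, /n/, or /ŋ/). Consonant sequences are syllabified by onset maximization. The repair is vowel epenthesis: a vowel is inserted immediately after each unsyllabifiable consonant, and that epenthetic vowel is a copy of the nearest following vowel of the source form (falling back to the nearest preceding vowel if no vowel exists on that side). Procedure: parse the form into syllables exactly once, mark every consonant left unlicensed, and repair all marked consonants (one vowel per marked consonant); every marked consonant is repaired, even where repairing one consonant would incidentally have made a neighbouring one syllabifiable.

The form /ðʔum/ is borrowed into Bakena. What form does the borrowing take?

Under (C)V(N), the unsyllabifiable consonants are /ð/ (only a nasal (/m/, /n/, or /ŋ/) is licensed in coda position; onsets are limited to one consonant).
Inserting the epenthetic vowel yields /ð/ → /ðu/.

ðuʔum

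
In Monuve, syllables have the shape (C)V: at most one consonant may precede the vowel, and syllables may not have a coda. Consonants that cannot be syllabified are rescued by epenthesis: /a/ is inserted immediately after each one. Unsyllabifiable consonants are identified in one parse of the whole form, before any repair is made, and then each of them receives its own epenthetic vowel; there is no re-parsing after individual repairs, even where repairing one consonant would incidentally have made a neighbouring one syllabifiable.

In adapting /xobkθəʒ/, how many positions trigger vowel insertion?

The unsyllabifiable consonants are /b/, /k/, /ʒ/; each receives one epenthetic vowel.

3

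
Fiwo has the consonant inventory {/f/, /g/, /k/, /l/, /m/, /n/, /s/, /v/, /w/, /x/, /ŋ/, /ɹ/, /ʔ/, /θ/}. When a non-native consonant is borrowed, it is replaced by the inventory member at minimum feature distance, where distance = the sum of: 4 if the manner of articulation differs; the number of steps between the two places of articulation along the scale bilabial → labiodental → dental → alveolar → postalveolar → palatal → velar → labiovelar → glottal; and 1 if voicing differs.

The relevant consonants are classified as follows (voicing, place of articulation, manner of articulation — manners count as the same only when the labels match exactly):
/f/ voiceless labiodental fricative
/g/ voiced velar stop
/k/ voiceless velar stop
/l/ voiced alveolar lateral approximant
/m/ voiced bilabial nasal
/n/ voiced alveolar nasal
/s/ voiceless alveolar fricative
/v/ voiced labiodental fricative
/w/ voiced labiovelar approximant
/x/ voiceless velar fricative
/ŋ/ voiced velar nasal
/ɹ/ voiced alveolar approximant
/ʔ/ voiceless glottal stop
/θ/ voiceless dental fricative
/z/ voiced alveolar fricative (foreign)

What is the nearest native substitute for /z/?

s

/s/ is closest: same manner (fricative), place distance 0 (alveolar→alveolar), voicing differs (+1); total 1. Next closest is /v/ at distance 2.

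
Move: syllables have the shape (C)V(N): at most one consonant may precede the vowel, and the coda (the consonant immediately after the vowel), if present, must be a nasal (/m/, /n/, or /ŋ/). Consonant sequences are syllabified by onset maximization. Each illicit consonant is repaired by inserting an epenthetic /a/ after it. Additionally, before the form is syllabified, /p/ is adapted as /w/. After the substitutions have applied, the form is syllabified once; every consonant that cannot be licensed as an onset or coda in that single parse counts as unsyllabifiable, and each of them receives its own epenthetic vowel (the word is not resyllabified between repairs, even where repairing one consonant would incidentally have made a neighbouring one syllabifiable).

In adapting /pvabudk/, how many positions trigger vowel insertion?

After substitution the input is /wvabudk/.
The unsyllabifiable consonants are /w/, /d/, /k/; each receives one epenthetic vowel.

3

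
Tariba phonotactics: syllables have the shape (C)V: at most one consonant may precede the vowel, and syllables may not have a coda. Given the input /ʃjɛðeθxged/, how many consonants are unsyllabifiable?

Syllabifying with onset maximization leaves /ʃ/, /θ/, /x/, /d/ stranded (no codas are permitted; onsets are limited to one consonant).

4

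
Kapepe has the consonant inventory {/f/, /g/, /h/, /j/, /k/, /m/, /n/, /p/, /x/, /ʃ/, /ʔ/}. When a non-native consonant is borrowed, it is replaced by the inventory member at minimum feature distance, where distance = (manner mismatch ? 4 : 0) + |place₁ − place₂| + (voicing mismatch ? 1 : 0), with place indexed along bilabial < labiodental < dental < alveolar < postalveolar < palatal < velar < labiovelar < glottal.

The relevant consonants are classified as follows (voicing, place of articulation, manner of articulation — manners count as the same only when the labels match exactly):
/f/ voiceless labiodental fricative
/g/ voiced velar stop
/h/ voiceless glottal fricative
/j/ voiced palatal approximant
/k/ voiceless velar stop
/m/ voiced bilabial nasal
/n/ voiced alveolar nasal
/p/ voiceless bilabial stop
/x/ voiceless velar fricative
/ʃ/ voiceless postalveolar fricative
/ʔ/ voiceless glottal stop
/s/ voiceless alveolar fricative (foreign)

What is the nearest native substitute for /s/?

/ʃ/ is closest: same manner (fricative), place distance 1 (alveolar→postalveolar), same voicing; total 1. Next closest is /f/ at distance 2.

ʃ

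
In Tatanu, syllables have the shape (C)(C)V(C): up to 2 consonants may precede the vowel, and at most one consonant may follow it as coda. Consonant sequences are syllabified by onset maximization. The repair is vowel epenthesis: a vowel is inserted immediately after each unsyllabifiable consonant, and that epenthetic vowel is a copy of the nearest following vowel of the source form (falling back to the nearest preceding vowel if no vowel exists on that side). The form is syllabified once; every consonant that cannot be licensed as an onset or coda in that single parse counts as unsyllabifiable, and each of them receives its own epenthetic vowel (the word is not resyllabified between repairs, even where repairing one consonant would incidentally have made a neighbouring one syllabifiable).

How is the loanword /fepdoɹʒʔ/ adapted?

The consonants /ʒ/, /ʔ/ cannot be parsed into a legal (C)(C)V(C) syllable (at most one coda consonant is licensed; onsets may contain at most 2 consonants).
Inserting the epenthetic vowel yields /ʒ/ → /ʒo/, /ʔ/ → /ʔo/.

fepdoɹʒoʔo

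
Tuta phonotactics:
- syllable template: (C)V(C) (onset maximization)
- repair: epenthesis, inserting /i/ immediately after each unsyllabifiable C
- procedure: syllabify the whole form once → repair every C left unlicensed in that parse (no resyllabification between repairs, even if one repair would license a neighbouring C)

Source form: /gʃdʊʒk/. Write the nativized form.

Syllabifying with onset maximization leaves /g/, /ʃ/, /k/ stranded (at most one coda consonant is licensed; onsets are limited to one consonant).
Each unlicensed consonant becomes the onset of a new syllable: /g/ → /gi/, /ʃ/ → /ʃi/, /k/ → /ki/.

giʃidʊʒki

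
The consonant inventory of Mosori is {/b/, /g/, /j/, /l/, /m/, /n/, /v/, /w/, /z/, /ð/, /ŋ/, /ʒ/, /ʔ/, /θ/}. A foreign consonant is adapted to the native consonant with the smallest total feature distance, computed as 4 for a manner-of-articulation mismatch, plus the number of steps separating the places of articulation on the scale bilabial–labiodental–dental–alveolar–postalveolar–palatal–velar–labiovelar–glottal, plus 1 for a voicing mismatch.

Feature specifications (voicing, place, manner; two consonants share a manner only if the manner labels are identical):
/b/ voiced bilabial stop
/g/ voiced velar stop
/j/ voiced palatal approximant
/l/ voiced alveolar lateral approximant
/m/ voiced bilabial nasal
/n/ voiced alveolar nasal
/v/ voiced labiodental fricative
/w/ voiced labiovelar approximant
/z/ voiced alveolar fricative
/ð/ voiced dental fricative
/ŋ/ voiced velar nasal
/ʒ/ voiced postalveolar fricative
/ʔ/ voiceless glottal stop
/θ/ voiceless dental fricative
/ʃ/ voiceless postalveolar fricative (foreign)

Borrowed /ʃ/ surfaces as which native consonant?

ʒ

/ʒ/ is closest: same manner (fricative), place distance 0 (postalveolar→postalveolar), voicing differs (+1); total 1. Next closest is /z/ at distance 2.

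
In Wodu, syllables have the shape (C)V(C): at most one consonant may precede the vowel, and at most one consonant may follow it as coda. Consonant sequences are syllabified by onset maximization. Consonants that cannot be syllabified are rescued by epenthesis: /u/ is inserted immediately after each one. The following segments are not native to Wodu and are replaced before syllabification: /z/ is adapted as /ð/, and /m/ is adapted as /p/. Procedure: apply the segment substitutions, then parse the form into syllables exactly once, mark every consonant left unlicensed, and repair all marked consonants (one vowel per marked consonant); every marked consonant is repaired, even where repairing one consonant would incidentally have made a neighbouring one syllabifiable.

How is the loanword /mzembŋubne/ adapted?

puðepbuŋubne

Substitution: /m/ → /p/, /z/ → /ð/, giving /pðepbŋubne/.
Syllabifying with onset maximization leaves /p/, /b/ stranded (at most one coda consonant is licensed; onsets are limited to one consonant).
Inserting the epenthetic vowel yields /p/ → /pu/, /b/ → /bu/.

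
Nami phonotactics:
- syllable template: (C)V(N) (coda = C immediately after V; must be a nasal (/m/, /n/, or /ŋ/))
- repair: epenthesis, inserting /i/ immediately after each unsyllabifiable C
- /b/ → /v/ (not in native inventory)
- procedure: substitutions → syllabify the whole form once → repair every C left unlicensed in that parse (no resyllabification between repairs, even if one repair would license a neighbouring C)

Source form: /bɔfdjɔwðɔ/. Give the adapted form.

Substitution: /b/ → /v/, giving /vɔfdjɔwðɔ/.
Under (C)V(N), the unsyllabifiable consonants are /f/, /d/, /w/ (only a nasal (/m/, /n/, or /ŋ/) is licensed in coda position; onsets are limited to one consonant).
Each unlicensed consonant becomes the onset of a new syllable: /f/ → /fi/, /d/ → /di/, /w/ → /wi/.

vɔfidijɔwiðɔ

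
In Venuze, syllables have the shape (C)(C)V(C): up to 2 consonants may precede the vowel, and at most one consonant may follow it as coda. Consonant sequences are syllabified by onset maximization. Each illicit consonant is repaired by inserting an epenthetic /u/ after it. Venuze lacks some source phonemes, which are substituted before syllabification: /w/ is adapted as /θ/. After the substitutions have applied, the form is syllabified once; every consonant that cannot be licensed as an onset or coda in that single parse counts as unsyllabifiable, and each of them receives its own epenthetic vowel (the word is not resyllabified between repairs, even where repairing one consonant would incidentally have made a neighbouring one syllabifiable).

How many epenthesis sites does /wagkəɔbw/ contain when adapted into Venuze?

1

After substitution the input is /θagkəɔbθ/.
The unsyllabifiable consonants are /θ/; each receives one epenthetic vowel.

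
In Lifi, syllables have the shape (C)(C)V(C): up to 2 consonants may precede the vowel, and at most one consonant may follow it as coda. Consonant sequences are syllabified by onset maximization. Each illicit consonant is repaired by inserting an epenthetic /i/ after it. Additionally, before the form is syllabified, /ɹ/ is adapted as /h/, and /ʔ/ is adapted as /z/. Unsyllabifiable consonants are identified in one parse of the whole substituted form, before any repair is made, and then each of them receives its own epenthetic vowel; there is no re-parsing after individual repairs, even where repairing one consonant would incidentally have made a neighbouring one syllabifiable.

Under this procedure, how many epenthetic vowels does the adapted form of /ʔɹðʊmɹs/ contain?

After substitution the input is /zhðʊmhs/.
The unsyllabifiable consonants are /z/, /h/, /s/; each receives one epenthetic vowel.

3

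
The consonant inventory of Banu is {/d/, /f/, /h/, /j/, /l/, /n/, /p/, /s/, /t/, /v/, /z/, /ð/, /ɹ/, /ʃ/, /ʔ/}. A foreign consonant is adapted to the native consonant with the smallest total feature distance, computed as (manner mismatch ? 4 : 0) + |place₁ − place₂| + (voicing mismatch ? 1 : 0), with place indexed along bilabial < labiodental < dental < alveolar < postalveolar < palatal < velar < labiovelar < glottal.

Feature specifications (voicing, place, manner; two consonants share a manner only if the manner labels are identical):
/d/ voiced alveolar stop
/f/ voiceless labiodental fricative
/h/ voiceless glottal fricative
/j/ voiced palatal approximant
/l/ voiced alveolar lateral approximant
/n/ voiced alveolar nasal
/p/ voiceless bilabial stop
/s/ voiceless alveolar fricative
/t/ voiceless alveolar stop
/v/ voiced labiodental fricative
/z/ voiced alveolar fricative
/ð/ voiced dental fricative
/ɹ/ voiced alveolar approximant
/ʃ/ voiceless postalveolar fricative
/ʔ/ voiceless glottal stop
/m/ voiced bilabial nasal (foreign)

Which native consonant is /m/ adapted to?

n

/n/ is closest: same manner (nasal), place distance 3 (bilabial→alveolar), same voicing; total 3. Next closest is /p/ at distance 5.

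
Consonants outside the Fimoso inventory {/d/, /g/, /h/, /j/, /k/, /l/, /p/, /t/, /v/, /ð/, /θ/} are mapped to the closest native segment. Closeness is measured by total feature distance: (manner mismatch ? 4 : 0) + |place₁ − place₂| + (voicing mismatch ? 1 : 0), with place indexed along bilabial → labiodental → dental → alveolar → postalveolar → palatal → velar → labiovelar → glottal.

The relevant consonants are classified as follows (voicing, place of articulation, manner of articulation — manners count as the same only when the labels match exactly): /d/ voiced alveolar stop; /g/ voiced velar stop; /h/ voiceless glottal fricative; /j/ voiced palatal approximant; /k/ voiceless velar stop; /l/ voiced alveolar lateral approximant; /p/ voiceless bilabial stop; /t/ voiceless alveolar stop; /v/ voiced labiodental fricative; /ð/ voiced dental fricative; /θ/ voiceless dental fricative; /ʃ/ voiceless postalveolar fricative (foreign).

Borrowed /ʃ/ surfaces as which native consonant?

θ

/θ/ is closest: same manner (fricative), place distance 2 (postalveolar→dental), same voicing; total 2. Next closest is /ð/ at distance 3.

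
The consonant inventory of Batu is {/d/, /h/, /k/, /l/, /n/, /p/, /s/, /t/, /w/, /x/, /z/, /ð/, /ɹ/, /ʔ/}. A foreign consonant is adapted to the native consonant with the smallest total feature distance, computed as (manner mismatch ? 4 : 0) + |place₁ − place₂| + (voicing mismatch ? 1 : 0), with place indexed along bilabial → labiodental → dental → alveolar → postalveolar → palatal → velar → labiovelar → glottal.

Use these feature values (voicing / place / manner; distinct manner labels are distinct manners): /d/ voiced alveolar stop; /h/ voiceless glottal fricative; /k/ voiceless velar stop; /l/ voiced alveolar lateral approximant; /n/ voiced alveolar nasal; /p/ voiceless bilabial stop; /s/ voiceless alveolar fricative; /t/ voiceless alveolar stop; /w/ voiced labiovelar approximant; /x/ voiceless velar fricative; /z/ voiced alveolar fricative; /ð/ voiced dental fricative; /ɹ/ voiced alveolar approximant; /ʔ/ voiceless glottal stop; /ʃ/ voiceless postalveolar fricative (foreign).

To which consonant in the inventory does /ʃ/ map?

/s/ is closest: same manner (fricative), place distance 1 (postalveolar→alveolar), same voicing; total 1. Next closest is /x/ at distance 2.

s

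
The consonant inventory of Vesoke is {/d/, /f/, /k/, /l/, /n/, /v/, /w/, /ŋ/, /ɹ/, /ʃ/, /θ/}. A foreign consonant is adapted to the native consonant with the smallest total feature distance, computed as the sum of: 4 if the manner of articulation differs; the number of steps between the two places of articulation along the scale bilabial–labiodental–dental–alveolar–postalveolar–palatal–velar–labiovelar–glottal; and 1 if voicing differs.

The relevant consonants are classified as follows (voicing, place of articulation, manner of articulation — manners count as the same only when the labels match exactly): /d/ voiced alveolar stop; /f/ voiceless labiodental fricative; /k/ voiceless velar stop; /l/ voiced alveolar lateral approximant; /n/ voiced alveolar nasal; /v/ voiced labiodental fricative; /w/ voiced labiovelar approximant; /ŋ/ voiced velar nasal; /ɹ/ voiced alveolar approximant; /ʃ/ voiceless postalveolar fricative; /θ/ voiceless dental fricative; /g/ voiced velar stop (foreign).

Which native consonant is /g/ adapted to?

/k/ is closest: same manner (stop), place distance 0 (velar→velar), voicing differs (+1); total 1. Next closest is /d/ at distance 3.

k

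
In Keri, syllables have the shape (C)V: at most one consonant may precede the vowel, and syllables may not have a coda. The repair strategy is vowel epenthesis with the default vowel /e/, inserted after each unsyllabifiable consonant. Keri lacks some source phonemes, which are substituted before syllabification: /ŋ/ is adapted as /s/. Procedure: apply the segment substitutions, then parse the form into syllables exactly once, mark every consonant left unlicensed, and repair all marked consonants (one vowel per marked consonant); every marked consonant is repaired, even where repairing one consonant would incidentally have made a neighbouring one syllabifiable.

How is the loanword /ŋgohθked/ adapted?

segoheθekede

Substitution: /ŋ/ → /s/, giving /sgohθked/.
Under (C)V, the unsyllabifiable consonants are /s/, /h/, /θ/, /d/ (no codas are permitted; onsets are limited to one consonant).
Each unlicensed consonant becomes the onset of a new syllable: /s/ → /se/, /h/ → /he/, /θ/ → /θe/, /d/ → /de/.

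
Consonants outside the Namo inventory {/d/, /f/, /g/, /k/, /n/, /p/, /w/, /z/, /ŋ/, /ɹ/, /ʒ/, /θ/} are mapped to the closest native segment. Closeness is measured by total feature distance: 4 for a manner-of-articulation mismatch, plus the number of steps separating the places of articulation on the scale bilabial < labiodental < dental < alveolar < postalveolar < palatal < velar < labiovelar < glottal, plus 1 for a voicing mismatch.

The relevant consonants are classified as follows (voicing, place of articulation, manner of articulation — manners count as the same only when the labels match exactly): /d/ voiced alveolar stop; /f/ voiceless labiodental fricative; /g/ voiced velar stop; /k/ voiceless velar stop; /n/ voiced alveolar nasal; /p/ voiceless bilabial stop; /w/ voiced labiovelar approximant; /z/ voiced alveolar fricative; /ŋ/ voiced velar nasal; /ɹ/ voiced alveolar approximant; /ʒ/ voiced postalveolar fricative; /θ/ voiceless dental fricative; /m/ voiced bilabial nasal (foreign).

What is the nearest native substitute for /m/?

n

/n/ is closest: same manner (nasal), place distance 3 (bilabial→alveolar), same voicing; total 3. Next closest is /p/ at distance 5.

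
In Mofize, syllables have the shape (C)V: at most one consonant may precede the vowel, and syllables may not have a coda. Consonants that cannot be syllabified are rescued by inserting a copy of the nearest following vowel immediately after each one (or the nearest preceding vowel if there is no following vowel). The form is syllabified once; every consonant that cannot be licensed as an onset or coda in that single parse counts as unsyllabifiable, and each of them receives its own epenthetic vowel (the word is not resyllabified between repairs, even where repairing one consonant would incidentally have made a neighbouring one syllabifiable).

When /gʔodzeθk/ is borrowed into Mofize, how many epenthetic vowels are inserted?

The unsyllabifiable consonants are /g/, /d/, /θ/, /k/; each receives one epenthetic vowel.

4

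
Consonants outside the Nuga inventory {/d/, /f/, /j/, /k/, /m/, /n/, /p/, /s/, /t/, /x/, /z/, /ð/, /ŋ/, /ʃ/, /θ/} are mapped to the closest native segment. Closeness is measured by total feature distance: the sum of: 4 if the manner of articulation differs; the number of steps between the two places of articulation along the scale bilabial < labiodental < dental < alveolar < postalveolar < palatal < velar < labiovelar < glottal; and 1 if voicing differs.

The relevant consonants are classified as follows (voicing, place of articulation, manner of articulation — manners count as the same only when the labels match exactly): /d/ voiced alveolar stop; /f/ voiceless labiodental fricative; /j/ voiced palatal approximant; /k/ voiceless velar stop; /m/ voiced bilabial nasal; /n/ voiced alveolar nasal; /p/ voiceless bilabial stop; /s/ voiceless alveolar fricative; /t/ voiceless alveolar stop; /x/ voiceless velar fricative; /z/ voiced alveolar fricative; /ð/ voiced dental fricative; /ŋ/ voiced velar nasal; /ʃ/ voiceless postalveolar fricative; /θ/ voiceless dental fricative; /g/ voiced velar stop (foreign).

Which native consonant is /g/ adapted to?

/k/ is closest: same manner (stop), place distance 0 (velar→velar), voicing differs (+1); total 1. Next closest is /d/ at distance 3.

k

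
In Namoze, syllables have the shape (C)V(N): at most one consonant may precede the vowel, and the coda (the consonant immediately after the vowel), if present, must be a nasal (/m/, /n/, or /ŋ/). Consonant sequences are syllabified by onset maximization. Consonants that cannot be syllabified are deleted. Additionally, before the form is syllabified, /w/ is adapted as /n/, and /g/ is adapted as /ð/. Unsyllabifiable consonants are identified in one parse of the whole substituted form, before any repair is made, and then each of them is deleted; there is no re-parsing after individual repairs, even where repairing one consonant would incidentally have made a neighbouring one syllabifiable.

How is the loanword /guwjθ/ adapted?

Substitution: /g/ → /ð/, /w/ → /n/, giving /ðunjθ/.
The consonants /j/, /θ/ cannot be parsed into a legal (C)V(N) syllable (only a nasal (/m/, /n/, or /ŋ/) is licensed in coda position; onsets are limited to one consonant).
Deleting the stranded consonants removes /j/, /θ/.

ðun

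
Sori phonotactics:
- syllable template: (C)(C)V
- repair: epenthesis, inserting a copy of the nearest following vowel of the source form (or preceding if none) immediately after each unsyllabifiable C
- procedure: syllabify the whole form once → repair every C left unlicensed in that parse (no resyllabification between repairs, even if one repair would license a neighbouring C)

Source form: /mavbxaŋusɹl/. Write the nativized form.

mavabxaŋusuɹulu

Under (C)(C)V, the unsyllabifiable consonants are /v/, /s/, /ɹ/, /l/ (no codas are permitted; onsets may contain at most 2 consonants).
Inserting the epenthetic vowel yields /v/ → /va/, /s/ → /su/, /ɹ/ → /ɹu/, /l/ → /lu/.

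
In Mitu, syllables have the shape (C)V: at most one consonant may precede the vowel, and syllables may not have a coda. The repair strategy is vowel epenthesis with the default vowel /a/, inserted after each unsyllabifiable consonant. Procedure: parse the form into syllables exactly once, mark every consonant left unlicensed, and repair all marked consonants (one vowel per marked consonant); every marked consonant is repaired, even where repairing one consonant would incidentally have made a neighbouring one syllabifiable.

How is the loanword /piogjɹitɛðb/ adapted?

piogajaɹitɛðaba

Syllabifying with onset maximization leaves /g/, /j/, /ð/, /b/ stranded (no codas are permitted; onsets are limited to one consonant).
Epenthesis after each stranded consonant: /g/ → /ga/, /j/ → /ja/, /ð/ → /ða/, /b/ → /ba/.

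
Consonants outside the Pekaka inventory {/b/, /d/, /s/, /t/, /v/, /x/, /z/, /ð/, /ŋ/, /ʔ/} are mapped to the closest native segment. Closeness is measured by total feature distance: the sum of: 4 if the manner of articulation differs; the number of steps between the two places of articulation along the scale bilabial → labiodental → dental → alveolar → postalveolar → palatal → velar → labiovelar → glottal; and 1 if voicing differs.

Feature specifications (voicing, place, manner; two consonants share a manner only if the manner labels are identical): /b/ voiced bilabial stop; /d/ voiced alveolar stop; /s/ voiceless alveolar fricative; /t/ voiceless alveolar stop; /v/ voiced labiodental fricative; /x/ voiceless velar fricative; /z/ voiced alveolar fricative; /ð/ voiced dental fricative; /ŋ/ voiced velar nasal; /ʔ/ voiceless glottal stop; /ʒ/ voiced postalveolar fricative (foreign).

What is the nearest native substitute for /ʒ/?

z

/z/ is closest: same manner (fricative), place distance 1 (postalveolar→alveolar), same voicing; total 1. Next closest is /s/ at distance 2.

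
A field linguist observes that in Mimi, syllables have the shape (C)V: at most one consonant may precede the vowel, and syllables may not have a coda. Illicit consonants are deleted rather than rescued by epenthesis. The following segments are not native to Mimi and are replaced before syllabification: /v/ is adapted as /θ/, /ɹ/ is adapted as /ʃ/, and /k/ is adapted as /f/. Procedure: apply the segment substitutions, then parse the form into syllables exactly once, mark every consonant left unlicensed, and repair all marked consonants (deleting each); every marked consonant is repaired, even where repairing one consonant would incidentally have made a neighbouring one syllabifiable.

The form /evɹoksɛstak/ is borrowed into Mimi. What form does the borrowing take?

eʃosɛta

Substitution: /v/ → /θ/, /ɹ/ → /ʃ/, /k/ → /f/, giving /eθʃofsɛstaf/.
The consonants /θ/, /f/, /s/, /f/ cannot be parsed into a legal (C)V syllable (no codas are permitted; onsets are limited to one consonant).
Each unlicensed consonant is deleted: /θ/, /f/, /s/, /f/.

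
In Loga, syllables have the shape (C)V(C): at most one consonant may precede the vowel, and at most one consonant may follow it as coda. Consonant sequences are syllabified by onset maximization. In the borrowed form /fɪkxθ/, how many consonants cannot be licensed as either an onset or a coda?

2

Syllabifying with onset maximization leaves /x/, /θ/ stranded (at most one coda consonant is licensed; onsets are limited to one consonant).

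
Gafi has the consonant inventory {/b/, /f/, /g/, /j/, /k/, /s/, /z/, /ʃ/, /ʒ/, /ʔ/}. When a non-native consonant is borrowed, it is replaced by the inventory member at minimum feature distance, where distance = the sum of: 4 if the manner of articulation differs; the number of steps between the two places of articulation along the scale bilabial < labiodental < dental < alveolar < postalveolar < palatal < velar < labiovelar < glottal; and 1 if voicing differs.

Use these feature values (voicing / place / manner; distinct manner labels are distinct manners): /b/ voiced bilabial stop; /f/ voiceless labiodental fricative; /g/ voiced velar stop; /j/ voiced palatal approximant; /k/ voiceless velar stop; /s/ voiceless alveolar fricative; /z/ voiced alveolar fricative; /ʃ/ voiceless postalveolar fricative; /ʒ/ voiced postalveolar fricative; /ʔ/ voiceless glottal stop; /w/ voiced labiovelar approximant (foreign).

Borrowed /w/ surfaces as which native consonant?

j

/j/ is closest: same manner (approximant), place distance 2 (labiovelar→palatal), same voicing; total 2. Next closest is /g/ at distance 5.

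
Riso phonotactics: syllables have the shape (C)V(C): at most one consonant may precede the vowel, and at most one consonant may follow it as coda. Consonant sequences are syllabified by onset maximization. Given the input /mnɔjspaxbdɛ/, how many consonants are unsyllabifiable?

The consonants /m/, /s/, /b/ cannot be parsed into a legal (C)V(C) syllable (at most one coda consonant is licensed; onsets are limited to one consonant).

3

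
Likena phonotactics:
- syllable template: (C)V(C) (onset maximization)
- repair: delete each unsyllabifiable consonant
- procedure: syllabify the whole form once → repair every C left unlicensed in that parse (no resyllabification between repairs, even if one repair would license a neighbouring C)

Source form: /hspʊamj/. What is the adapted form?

pʊam

Under (C)V(C), the unsyllabifiable consonants are /h/, /s/, /j/ (at most one coda consonant is licensed; onsets are limited to one consonant).
Each unlicensed consonant is deleted: /h/, /s/, /j/.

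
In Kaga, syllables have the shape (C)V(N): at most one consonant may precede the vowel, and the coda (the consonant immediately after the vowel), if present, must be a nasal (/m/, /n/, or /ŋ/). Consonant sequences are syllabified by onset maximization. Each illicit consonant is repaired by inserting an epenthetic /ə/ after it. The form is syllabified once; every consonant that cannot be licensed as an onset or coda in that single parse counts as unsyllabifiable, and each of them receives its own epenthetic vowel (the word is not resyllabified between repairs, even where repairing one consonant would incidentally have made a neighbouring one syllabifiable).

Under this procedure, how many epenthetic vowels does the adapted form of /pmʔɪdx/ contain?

The unsyllabifiable consonants are /p/, /m/, /d/, /x/; each receives one epenthetic vowel.

4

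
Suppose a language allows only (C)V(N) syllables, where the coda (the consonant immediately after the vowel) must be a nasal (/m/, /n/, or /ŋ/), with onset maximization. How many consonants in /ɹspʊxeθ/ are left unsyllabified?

Syllabifying with onset maximization leaves /ɹ/, /s/, /θ/ stranded (only a nasal (/m/, /n/, or /ŋ/) is licensed in coda position; onsets are limited to one consonant).

3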